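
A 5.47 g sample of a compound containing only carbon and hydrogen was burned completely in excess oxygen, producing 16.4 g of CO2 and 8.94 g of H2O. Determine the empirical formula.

mol C = 16.4 / 44.01 = 0.3726; mass C = 0.3726 × 12.01 = 4.475 g
mol H = 2 × (8.94 / 18.02) = 0.9922; mass H = 0.9922 × 1.008 = 1.000 g
Ratios (÷ 0.3726): C 1.000, H 2.663
Multiply by 3: C 3.00, H 7.99 → C3H8

C3H8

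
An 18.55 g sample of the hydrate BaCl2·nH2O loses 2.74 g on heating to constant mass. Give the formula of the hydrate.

Mass of anhydrous BaCl2 = 18.55 − 2.74 = 15.81 g
mol H2O = 2.74 / 18.02 = 0.1521
Molar mass of BaCl2 = 208.23 g/mol → mol BaCl2 = 15.81 / 208.23 = 0.07593
n = 0.1521 / 0.07593 = 2.00 ≈ 2 → BaCl2·2H2O

BaCl2·2H2O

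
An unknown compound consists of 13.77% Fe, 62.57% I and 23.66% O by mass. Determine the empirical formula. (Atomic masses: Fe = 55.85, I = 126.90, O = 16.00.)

FeI2O6

Assume 100 g: 13.77 g Fe, 62.57 g I, 23.66 g O.
Moles — Fe: 13.77 / 55.85 = 0.2466 mol; I: 62.57 / 126.90 = 0.4931 mol; O: 23.66 / 16.00 = 1.479 mol
Ratios (÷ 0.2466): Fe 1.000, I 2.000, O 5.998
Ratio ≈ 1:2:6, so the empirical formula is FeI2O6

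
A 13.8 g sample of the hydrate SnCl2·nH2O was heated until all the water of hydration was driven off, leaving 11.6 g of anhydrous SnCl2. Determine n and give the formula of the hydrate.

SnCl2·2H2O

Mass of water lost = 13.8 − 11.6 = 2.2 g → 2.2 / 18.02 = 0.1221 mol H2O
Molar mass of SnCl2 = 189.61 g/mol → mol SnCl2 = 11.6 / 189.61 = 0.06118
n = 0.1221 / 0.06118 = 2.00 ≈ 2 → SnCl2·2H2O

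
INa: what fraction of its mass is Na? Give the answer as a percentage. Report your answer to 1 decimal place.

Molar mass = 1(126.90) + 1(22.99) = 149.890 g/mol
Mass of Na per mole = 1 × 22.99 = 22.990 g
% Na = 22.990 / 149.890 × 100 = 15.3%

15.3%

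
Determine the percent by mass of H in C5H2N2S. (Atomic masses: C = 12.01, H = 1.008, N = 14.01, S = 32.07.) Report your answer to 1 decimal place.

1.7%

Molar mass = 5(12.01) + 2(1.008) + 2(14.01) + 1(32.07) = 122.156 g/mol
Mass of H per mole = 2 × 1.008 = 2.016 g
% H = 2.016 / 122.156 × 100 = 1.7%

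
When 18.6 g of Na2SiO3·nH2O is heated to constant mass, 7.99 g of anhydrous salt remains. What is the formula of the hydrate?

Na2SiO3·9H2O

Mass of water lost = 18.6 − 7.99 = 10.61 g → 10.61 / 18.02 = 0.5888 mol H2O
Molar mass of Na2SiO3 = 122.07 g/mol → mol Na2SiO3 = 7.99 / 122.07 = 0.06545
n = 0.5888 / 0.06545 = 9.00 ≈ 9 → Na2SiO3·9H2O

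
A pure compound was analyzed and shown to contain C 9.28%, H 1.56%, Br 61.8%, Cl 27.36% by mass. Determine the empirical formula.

CH2BrCl

Assume 100 g: 9.28 g C, 1.56 g H, 61.8 g Br, 27.36 g Cl.
Moles — C: 9.28 / 12.01 = 0.7727 mol; H: 1.56 / 1.008 = 1.548 mol; Br: 61.8 / 79.90 = 0.7735 mol; Cl: 27.36 / 35.45 = 0.7718 mol
Smallest is Cl at 0.7718 mol; normalising gives C 1.001, H 2.005, Br 1.002, Cl 1.000
Ratio ≈ 1:2:1:1, so the empirical formula is CH2BrCl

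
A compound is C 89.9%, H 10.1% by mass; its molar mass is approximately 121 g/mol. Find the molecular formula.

Assume 100 g: 89.9 g C, 10.1 g H.
C: 89.9 g ÷ 12.01 g/mol = 7.485 mol
H: 10.1 g ÷ 1.008 g/mol = 10.02 mol
Ratios (÷ 7.485): C 1.000, H 1.339
Scaling by 3: C 3.00, H 4.02 → C3H4
Empirical-formula mass = 40.06 g/mol
n = 121 / 40.06 = 3.02 ≈ 3
Molecular formula = (C3H4)×3 = C9H12

C9H12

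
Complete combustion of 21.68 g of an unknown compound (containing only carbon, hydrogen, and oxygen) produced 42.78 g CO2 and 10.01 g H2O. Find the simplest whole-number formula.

C7H8O4

mol C = 42.78 / 44.01 = 0.9721; mass C = 0.9721 × 12.01 = 11.67 g
mol H = 2 × (10.01 / 18.02) = 1.111; mass H = 1.111 × 1.008 = 1.120 g
mass O = 21.68 − (12.79) = 8.886 g → mol O = 0.5554
Divide by the smallest (0.5554 mol O): C 1.750, H 2.000, O 1.000
×4: C 7.00, H 8.00, O 4.00 → C7H8O4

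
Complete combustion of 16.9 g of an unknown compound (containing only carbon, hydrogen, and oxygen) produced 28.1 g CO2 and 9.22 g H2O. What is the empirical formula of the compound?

C5H8O4

mol C = 28.1 / 44.01 = 0.6385; mass C = 0.6385 × 12.01 = 7.668 g
mol H = 2 × (9.22 / 18.02) = 1.023; mass H = 1.023 × 1.008 = 1.031 g
mass O = 16.9 − (8.700) = 8.200 g → mol O = 0.5125
Divide by the smallest (0.5125 mol O): C 1.246, H 1.997, O 1.000
×4: C 4.98, H 7.99, O 4.00 → C5H8O4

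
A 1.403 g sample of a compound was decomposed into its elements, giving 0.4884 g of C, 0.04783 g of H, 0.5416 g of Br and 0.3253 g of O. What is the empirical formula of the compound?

C: 0.4884 g ÷ 12.01 g/mol = 0.04067 mol
H: 0.04783 g ÷ 1.008 g/mol = 0.04745 mol
Br: 0.5416 g ÷ 79.90 g/mol = 0.006778 mol
O: 0.3253 g ÷ 16.00 g/mol = 0.02033 mol
Smallest is Br at 0.006778 mol; normalising gives C 5.999, H 7.000, Br 1.000, O 2.999
Ratio ≈ 6:7:1:3, so the empirical formula is C6H7BrO3

C6H7BrO3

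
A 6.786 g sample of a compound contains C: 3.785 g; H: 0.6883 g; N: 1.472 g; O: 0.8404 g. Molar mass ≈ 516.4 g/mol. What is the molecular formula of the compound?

n(C) = 3.785/12.01 = 0.3152, n(H) = 0.6883/1.008 = 0.6828, n(N) = 1.472/14.01 = 0.1051, n(O) = 0.8404/16.00 = 0.05253
Ratios (÷ 0.05253): C 6.000, H 13.000, N 2.000, O 1.000
≈ 6:13:2:1 → C6H13N2O
Empirical-formula mass = 129.18 g/mol
n = 516.4 / 129.18 = 4.00 ≈ 4
Molecular formula = (C6H13N2O)×4 = C24H52N8O4

C24H52N8O4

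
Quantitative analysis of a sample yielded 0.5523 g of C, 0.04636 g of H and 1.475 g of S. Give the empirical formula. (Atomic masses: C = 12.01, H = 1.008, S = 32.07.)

CHS

C: 0.5523 g ÷ 12.01 g/mol = 0.04599 mol
H: 0.04636 g ÷ 1.008 g/mol = 0.04599 mol
S: 1.475 g ÷ 32.07 g/mol = 0.04599 mol
Smallest is C at 0.04599 mol; normalising gives C 1.000, H 1.000, S 1.000
≈ 1:1:1 → CHS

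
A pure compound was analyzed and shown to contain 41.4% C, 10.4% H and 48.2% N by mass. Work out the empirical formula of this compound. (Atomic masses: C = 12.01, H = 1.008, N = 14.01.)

Assume 100 g: 41.4 g C, 10.4 g H, 48.2 g N.
Moles — C: 41.4 / 12.01 = 3.447 mol; H: 10.4 / 1.008 = 10.32 mol; N: 48.2 / 14.01 = 3.44 mol
Divide by the smallest (3.44 mol N): C 1.002, H 2.999, N 1.000
≈ 1:3:1 → CH3N

CH3N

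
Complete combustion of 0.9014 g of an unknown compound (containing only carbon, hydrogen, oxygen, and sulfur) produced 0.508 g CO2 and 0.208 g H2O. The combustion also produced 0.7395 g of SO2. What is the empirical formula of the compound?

CH2O2S

mol C = 0.508 / 44.01 = 0.01154; mass C = 0.01154 × 12.01 = 0.1386 g
mol H = 2 × (0.208 / 18.02) = 0.02309; mass H = 0.02309 × 1.008 = 0.02327 g
mol S = 0.7395 / 64.07 = 0.01154; mass S = 0.3702 g
mass O = 0.9014 − (0.5321) = 0.3693 g → mol O = 0.02308
Divide by the smallest (0.01154 mol S): C 1.000, H 2.000, O 2.000, S 1.000
Ratio ≈ 1:2:2:1, so the empirical formula is CH2O2S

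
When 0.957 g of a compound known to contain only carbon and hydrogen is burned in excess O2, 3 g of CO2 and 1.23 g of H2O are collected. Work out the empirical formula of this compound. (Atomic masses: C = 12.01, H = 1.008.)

CH2

mol C = 3 / 44.01 = 0.06817; mass C = 0.06817 × 12.01 = 0.8187 g
mol H = 2 × (1.23 / 18.02) = 0.1365; mass H = 0.1365 × 1.008 = 0.1376 g
Smallest is C at 0.06817 mol; normalising gives C 1.000, H 2.003
→ CH2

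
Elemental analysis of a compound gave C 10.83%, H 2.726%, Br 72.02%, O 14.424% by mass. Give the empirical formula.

CH3BrO

Assume 100 g: 10.83 g C, 2.726 g H, 72.02 g Br, 14.424 g O.
C: 10.83 g ÷ 12.01 g/mol = 0.9017 mol
H: 2.726 g ÷ 1.008 g/mol = 2.704 mol
Br: 72.02 g ÷ 79.90 g/mol = 0.9014 mol
O: 14.424 g ÷ 16.00 g/mol = 0.9015 mol
Divide by the smallest (0.9014 mol Br): C 1.000, H 3.000, Br 1.000, O 1.000
≈ 1:3:1:1 → CH3BrO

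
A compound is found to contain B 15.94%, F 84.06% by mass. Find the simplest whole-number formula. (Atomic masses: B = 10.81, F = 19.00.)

BF3

Assume 100 g: 15.94 g B, 84.06 g F.
Moles — B: 15.94 / 10.81 = 1.475 mol; F: 84.06 / 19.00 = 4.424 mol
Ratios (÷ 1.475): B 1.000, F 3.000
Ratio ≈ 1:3, so the empirical formula is BF3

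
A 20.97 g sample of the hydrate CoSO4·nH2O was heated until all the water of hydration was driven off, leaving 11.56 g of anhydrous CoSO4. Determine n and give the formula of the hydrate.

CoSO4·7H2O

Mass of water lost = 20.97 − 11.56 = 9.41 g → 9.41 / 18.02 = 0.5222 mol H2O
Molar mass of CoSO4 = 155.00 g/mol → mol CoSO4 = 11.56 / 155.00 = 0.07458
n = 0.5222 / 0.07458 = 7.00 ≈ 7 → CoSO4·7H2O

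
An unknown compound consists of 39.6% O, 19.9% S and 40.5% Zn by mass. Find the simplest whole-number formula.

O4SZn

Assume 100 g: 39.6 g O, 19.9 g S, 40.5 g Zn.
O: 39.6 g ÷ 16.00 g/mol = 2.475 mol
S: 19.9 g ÷ 32.07 g/mol = 0.6205 mol
Zn: 40.5 g ÷ 65.38 g/mol = 0.6195 mol
Ratios (÷ 0.6195): O 3.995, S 1.002, Zn 1.000
≈ 4:1:1 → O4SZn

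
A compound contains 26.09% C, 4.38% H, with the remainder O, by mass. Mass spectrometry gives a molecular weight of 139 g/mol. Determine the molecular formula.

Assume 100 g: 26.09 g C, 4.38 g H, 69.53 g O.
n(C) = 26.09/12.01 = 2.172, n(H) = 4.38/1.008 = 4.345, n(O) = 69.53/16.00 = 4.346
Smallest is C at 2.172 mol; normalising gives C 1.000, H 2.000, O 2.000
≈ 1:2:2 → CH2O2
Empirical-formula mass = 46.03 g/mol
n = 139 / 46.03 = 3.02 ≈ 3
Molecular formula = (CH2O2)×3 = C3H6O6

C3H6O6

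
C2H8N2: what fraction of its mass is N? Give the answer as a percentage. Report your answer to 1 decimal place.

46.6%

Molar mass = 2(12.01) + 8(1.008) + 2(14.01) = 60.104 g/mol
Mass of N per mole = 2 × 14.01 = 28.020 g
% N = 28.020 / 60.104 × 100 = 46.6%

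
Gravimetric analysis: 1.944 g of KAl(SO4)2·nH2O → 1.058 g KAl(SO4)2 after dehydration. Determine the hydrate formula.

KAl(SO4)2·12H2O

Mass of water lost = 1.944 − 1.058 = 0.886 g → 0.886 / 18.02 = 0.04917 mol H2O
Molar mass of KAl(SO4)2 = 258.22 g/mol → mol KAl(SO4)2 = 1.058 / 258.22 = 0.004097
n = 0.04917 / 0.004097 = 12.00 ≈ 12 → KAl(SO4)2·12H2O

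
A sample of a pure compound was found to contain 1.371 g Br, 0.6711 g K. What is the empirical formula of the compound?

Br: 1.371 g ÷ 79.90 g/mol = 0.01716 mol
K: 0.6711 g ÷ 39.10 g/mol = 0.01716 mol
Divide by the smallest (0.01716 mol Br): Br 1.000, K 1.000
Ratio ≈ 1:1, so the empirical formula is BrK

BrK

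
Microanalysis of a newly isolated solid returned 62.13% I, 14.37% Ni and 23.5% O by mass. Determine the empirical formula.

I2NiO6

Assume 100 g: 62.13 g I, 14.37 g Ni, 23.5 g O.
Moles — I: 62.13 / 126.90 = 0.4896 mol; Ni: 14.37 / 58.69 = 0.2448 mol; O: 23.5 / 16.00 = 1.469 mol
Divide by the smallest (0.2448 mol Ni): I 2.000, Ni 1.000, O 5.999
→ I2NiO6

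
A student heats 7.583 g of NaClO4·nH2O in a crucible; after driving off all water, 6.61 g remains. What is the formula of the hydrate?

NaClO4·H2O

Mass of water lost = 7.583 − 6.61 = 0.973 g → 0.973 / 18.02 = 0.054 mol H2O
Molar mass of NaClO4 = 122.44 g/mol → mol NaClO4 = 6.61 / 122.44 = 0.05399
n = 0.054 / 0.05399 = 1.00 ≈ 1 → NaClO4·H2O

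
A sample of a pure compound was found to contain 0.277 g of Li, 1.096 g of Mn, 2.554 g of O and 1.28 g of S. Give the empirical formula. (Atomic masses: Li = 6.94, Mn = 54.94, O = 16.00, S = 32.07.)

Li: 0.277 g ÷ 6.94 g/mol = 0.03991 mol
Mn: 1.096 g ÷ 54.94 g/mol = 0.01995 mol
O: 2.554 g ÷ 16.00 g/mol = 0.1596 mol
S: 1.28 g ÷ 32.07 g/mol = 0.03991 mol
Smallest is Mn at 0.01995 mol; normalising gives Li 2.001, Mn 1.000, O 8.002, S 2.001
≈ 2:1:8:2 → Li2MnO8S2

Li2MnO8S2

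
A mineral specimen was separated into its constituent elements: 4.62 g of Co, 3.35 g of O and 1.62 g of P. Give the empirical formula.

n(Co) = 4.62/58.93 = 0.0784, n(O) = 3.35/16.00 = 0.2094, n(P) = 1.62/30.97 = 0.05231
Smallest is P at 0.05231 mol; normalising gives Co 1.499, O 4.003, P 1.000
Scaling by 2: Co 3.00, O 8.01, P 2.00 → Co3O8P2

Co3O8P2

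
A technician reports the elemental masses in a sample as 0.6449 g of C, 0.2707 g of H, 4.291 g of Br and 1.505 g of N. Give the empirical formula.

CH5BrN2

n(C) = 0.6449/12.01 = 0.0537, n(H) = 0.2707/1.008 = 0.2686, n(Br) = 4.291/79.90 = 0.0537, n(N) = 1.505/14.01 = 0.1074
Smallest is C at 0.0537 mol; normalising gives C 1.000, H 5.001, Br 1.000, N 2.001
→ CH5BrN2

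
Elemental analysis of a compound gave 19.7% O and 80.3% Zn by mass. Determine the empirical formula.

Assume 100 g: 19.7 g O, 80.3 g Zn.
O: 19.7 g ÷ 16.00 g/mol = 1.231 mol
Zn: 80.3 g ÷ 65.38 g/mol = 1.228 mol
Smallest is Zn at 1.228 mol; normalising gives O 1.002, Zn 1.000
→ OZn

OZn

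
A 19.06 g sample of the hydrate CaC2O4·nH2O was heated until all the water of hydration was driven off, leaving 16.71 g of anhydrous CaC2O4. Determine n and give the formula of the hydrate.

Mass of water lost = 19.06 − 16.71 = 2.35 g → 2.35 / 18.02 = 0.1304 mol H2O
Molar mass of CaC2O4 = 128.10 g/mol → mol CaC2O4 = 16.71 / 128.10 = 0.1304
n = 0.1304 / 0.1304 = 1.00 ≈ 1 → CaC2O4·H2O

CaC2O4·H2O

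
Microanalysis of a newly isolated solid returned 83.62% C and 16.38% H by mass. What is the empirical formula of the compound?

Assume 100 g: 83.62 g C, 16.38 g H.
n(C) = 83.62/12.01 = 6.963, n(H) = 16.38/1.008 = 16.25
Smallest is C at 6.963 mol; normalising gives C 1.000, H 2.334
Scaling by 3: C 3.00, H 7.00 → C3H7

C3H7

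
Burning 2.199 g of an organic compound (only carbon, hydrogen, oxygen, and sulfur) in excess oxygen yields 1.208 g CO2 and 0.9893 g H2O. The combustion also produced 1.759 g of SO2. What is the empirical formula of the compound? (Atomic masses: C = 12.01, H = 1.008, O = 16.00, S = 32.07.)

mol C = 1.208 / 44.01 = 0.02745; mass C = 0.02745 × 12.01 = 0.3297 g
mol H = 2 × (0.9893 / 18.02) = 0.1098; mass H = 0.1098 × 1.008 = 0.1107 g
mol S = 1.759 / 64.07 = 0.02745; mass S = 0.8805 g
mass O = 2.199 − (1.321) = 0.8782 g → mol O = 0.05489
Divide by the smallest (0.02745 mol C): C 1.000, H 4.000, O 2.000, S 1.000
≈ 1:4:2:1 → CH4O2S

CH4O2S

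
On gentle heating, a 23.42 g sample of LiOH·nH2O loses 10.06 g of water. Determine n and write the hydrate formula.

Mass of anhydrous LiOH = 23.42 − 10.06 = 13.36 g
mol H2O = 10.06 / 18.02 = 0.5583
Molar mass of LiOH = 23.95 g/mol → mol LiOH = 13.36 / 23.95 = 0.5579
n = 0.5583 / 0.5579 = 1.00 ≈ 1 → LiOH·H2O

LiOH·H2O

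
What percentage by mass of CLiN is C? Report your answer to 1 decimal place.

36.4%

Molar mass = 1(12.01) + 1(6.94) + 1(14.01) = 32.960 g/mol
Mass of C per mole = 1 × 12.01 = 12.010 g
% C = 12.010 / 32.960 × 100 = 36.4%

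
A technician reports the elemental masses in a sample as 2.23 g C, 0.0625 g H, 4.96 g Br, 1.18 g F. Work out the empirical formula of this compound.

n(C) = 2.23/12.01 = 0.1857, n(H) = 0.0625/1.008 = 0.062, n(Br) = 4.96/79.90 = 0.06208, n(F) = 1.18/19.00 = 0.06211
Smallest is H at 0.062 mol; normalising gives C 2.995, H 1.000, Br 1.001, F 1.002
Ratio ≈ 3:1:1:1, so the empirical formula is C3HBrF

C3HBrF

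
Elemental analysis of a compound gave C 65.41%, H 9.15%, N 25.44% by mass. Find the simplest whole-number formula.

Assume 100 g: 65.41 g C, 9.15 g H, 25.44 g N.
C: 65.41 g ÷ 12.01 g/mol = 5.446 mol
H: 9.15 g ÷ 1.008 g/mol = 9.077 mol
N: 25.44 g ÷ 14.01 g/mol = 1.816 mol
Ratios (÷ 1.816): C 2.999, H 4.999, N 1.000
→ C3H5N

C3H5N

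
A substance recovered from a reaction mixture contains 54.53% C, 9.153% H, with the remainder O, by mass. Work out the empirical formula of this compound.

Assume 100 g: 54.53 g C, 9.153 g H, 36.317 g O.
C: 54.53 g ÷ 12.01 g/mol = 4.54 mol
H: 9.153 g ÷ 1.008 g/mol = 9.08 mol
O: 36.317 g ÷ 16.00 g/mol = 2.27 mol
Smallest is O at 2.27 mol; normalising gives C 2.000, H 4.000, O 1.000
→ C2H4O

C2H4O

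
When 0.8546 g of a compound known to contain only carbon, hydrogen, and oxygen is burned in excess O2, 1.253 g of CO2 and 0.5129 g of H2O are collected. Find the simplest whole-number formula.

CH2O

mol C = 1.253 / 44.01 = 0.02847; mass C = 0.02847 × 12.01 = 0.3419 g
mol H = 2 × (0.5129 / 18.02) = 0.05693; mass H = 0.05693 × 1.008 = 0.05738 g
mass O = 0.8546 − (0.3993) = 0.4553 g → mol O = 0.02846
Ratios (÷ 0.02846): C 1.001, H 2.001, O 1.000
→ CH2O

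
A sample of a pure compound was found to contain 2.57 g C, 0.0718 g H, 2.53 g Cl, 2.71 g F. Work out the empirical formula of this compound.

C3HClF2

n(C) = 2.57/12.01 = 0.214, n(H) = 0.0718/1.008 = 0.07123, n(Cl) = 2.53/35.45 = 0.07137, n(F) = 2.71/19.00 = 0.1426
Smallest is H at 0.07123 mol; normalising gives C 3.004, H 1.000, Cl 1.002, F 2.002
Ratio ≈ 3:1:1:2, so the empirical formula is C3HClF2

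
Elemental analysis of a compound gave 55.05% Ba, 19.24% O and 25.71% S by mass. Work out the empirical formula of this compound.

BaO3S2

Assume 100 g: 55.05 g Ba, 19.24 g O, 25.71 g S.
Ba: 55.05 g ÷ 137.33 g/mol = 0.4009 mol
O: 19.24 g ÷ 16.00 g/mol = 1.202 mol
S: 25.71 g ÷ 32.07 g/mol = 0.8017 mol
Smallest is Ba at 0.4009 mol; normalising gives Ba 1.000, O 3.000, S 2.000
≈ 1:3:2 → BaO3S2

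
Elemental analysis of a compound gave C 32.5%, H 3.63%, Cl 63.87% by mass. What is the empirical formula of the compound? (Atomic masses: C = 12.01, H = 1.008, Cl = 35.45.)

C3H4Cl2

Assume 100 g: 32.5 g C, 3.63 g H, 63.87 g Cl.
n(C) = 32.5/12.01 = 2.706, n(H) = 3.63/1.008 = 3.601, n(Cl) = 63.87/35.45 = 1.802
Smallest is Cl at 1.802 mol; normalising gives C 1.502, H 1.999, Cl 1.000
×2: C 3.00, H 4.00, Cl 2.00 → C3H4Cl2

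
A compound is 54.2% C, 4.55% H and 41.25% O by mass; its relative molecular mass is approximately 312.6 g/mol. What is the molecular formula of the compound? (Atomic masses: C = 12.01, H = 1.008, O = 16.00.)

C14H14O8

Assume 100 g: 54.2 g C, 4.55 g H, 41.25 g O.
n(C) = 54.2/12.01 = 4.513, n(H) = 4.55/1.008 = 4.514, n(O) = 41.25/16.00 = 2.578
Divide by the smallest (2.578 mol O): C 1.750, H 1.751, O 1.000
Multiply by 4: C 7.00, H 7.00, O 4.00 → C7H7O4
Empirical-formula mass = 155.13 g/mol
n = 312.6 / 155.13 = 2.02 ≈ 2
Molecular formula = (C7H7O4)×2 = C14H14O8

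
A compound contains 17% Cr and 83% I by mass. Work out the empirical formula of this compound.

Assume 100 g: 17 g Cr, 83 g I.
Moles — Cr: 17 / 52.00 = 0.3269 mol; I: 83 / 126.90 = 0.6541 mol
Divide by the smallest (0.3269 mol Cr): Cr 1.000, I 2.001
→ CrI2

CrI2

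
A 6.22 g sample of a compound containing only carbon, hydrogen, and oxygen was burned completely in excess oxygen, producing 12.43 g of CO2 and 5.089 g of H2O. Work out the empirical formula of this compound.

mol C = 12.43 / 44.01 = 0.2824; mass C = 0.2824 × 12.01 = 3.392 g
mol H = 2 × (5.089 / 18.02) = 0.5648; mass H = 0.5648 × 1.008 = 0.5693 g
mass O = 6.22 − (3.961) = 2.259 g → mol O = 0.1412
Divide by the smallest (0.1412 mol O): C 2.001, H 4.001, O 1.000
→ C2H4O

C2H4O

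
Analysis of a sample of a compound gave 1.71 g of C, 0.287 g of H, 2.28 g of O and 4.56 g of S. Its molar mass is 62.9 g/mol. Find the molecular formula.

C: 1.71 g ÷ 12.01 g/mol = 0.1424 mol
H: 0.287 g ÷ 1.008 g/mol = 0.2847 mol
O: 2.28 g ÷ 16.00 g/mol = 0.1425 mol
S: 4.56 g ÷ 32.07 g/mol = 0.1422 mol
Ratios (÷ 0.1422): C 1.001, H 2.002, O 1.002, S 1.000
≈ 1:2:1:1 → CH2OS
Empirical-formula mass = 62.10 g/mol
n = 62.9 / 62.10 = 1.01 ≈ 1
Molecular formula = empirical formula = CH2OS

CH2OS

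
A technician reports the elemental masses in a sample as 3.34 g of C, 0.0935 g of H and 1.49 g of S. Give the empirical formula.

Moles — C: 3.34 / 12.01 = 0.2781 mol; H: 0.0935 / 1.008 = 0.09276 mol; S: 1.49 / 32.07 = 0.04646 mol
Ratios (÷ 0.04646): C 5.986, H 1.996, S 1.000
→ C6H2S

C6H2S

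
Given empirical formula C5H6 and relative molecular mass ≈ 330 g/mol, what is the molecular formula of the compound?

C25H30

Empirical-formula mass = 66.10 g/mol
n = 330 / 66.10 = 4.99 ≈ 5
Molecular formula = (C5H6)5 = C25H30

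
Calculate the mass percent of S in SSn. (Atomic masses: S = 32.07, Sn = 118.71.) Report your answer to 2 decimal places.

Molar mass = 1(32.07) + 1(118.71) = 150.780 g/mol
Mass of S per mole = 1 × 32.07 = 32.070 g
% S = 32.070 / 150.780 × 100 = 21.27%

21.27%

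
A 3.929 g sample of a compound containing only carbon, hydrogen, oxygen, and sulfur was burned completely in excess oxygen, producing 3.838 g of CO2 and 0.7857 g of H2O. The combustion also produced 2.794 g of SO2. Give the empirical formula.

C2H2O2S

mol C = 3.838 / 44.01 = 0.08721; mass C = 0.08721 × 12.01 = 1.047 g
mol H = 2 × (0.7857 / 18.02) = 0.08720; mass H = 0.08720 × 1.008 = 0.08790 g
mol S = 2.794 / 64.07 = 0.04361; mass S = 1.399 g
mass O = 3.929 − (2.534) = 1.395 g → mol O = 0.08720
Ratios (÷ 0.04361): C 2.000, H 2.000, O 2.000, S 1.000
→ C2H2O2S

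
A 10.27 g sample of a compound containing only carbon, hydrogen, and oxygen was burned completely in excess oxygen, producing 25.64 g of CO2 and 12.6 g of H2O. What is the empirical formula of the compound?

C5H12O

mol C = 25.64 / 44.01 = 0.5826; mass C = 0.5826 × 12.01 = 6.997 g
mol H = 2 × (12.6 / 18.02) = 1.398; mass H = 1.398 × 1.008 = 1.410 g
mass O = 10.27 − (8.407) = 1.863 g → mol O = 0.1165
Smallest is O at 0.1165 mol; normalising gives C 5.002, H 12.008, O 1.000
→ C5H12O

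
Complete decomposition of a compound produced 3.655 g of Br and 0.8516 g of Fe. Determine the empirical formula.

Br3Fe

n(Br) = 3.655/79.90 = 0.04574, n(Fe) = 0.8516/55.85 = 0.01525
Smallest is Fe at 0.01525 mol; normalising gives Br 3.000, Fe 1.000
Ratio ≈ 3:1, so the empirical formula is Br3Fe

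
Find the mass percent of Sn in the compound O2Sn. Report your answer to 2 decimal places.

Molar mass = 2(16.00) + 1(118.71) = 150.710 g/mol
Mass of Sn per mole = 1 × 118.71 = 118.710 g
% Sn = 118.710 / 150.710 × 100 = 78.77%

78.77%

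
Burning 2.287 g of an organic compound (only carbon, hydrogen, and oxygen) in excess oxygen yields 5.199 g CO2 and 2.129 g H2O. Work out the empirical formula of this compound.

C3H6O

mol C = 5.199 / 44.01 = 0.1181; mass C = 0.1181 × 12.01 = 1.419 g
mol H = 2 × (2.129 / 18.02) = 0.2363; mass H = 0.2363 × 1.008 = 0.2382 g
mass O = 2.287 − (1.657) = 0.6300 g → mol O = 0.03938
Smallest is O at 0.03938 mol; normalising gives C 3.000, H 6.001, O 1.000
Ratio ≈ 3:6:1, so the empirical formula is C3H6O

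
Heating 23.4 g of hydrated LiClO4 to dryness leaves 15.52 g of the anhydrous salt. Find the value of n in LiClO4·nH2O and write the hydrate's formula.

Mass of water lost = 23.4 − 15.52 = 7.88 g → 7.88 / 18.02 = 0.4373 mol H2O
Molar mass of LiClO4 = 106.39 g/mol → mol LiClO4 = 15.52 / 106.39 = 0.1459
n = 0.4373 / 0.1459 = 3.00 ≈ 3 → LiClO4·3H2O

LiClO4·3H2O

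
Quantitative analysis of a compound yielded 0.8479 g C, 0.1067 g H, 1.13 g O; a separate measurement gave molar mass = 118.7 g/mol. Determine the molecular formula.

n(C) = 0.8479/12.01 = 0.0706, n(H) = 0.1067/1.008 = 0.1059, n(O) = 1.13/16.00 = 0.07062
Divide by the smallest (0.0706 mol C): C 1.000, H 1.499, O 1.000
Multiply by 2: C 2.00, H 3.00, O 2.00 → C2H3O2
Empirical-formula mass = 59.04 g/mol
n = 118.7 / 59.04 = 2.01 ≈ 2
Molecular formula = (C2H3O2)×2 = C4H6O4

C4H6O4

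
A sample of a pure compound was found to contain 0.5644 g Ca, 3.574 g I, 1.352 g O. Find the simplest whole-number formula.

n(Ca) = 0.5644/40.08 = 0.01408, n(I) = 3.574/126.90 = 0.02816, n(O) = 1.352/16.00 = 0.0845
Smallest is Ca at 0.01408 mol; normalising gives Ca 1.000, I 2.000, O 6.001
→ CaI2O6

CaI2O6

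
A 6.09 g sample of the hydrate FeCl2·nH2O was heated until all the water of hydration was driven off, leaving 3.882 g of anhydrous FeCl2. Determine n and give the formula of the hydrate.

Mass of water lost = 6.09 − 3.882 = 2.208 g → 2.208 / 18.02 = 0.1225 mol H2O
Molar mass of FeCl2 = 126.75 g/mol → mol FeCl2 = 3.882 / 126.75 = 0.03063
n = 0.1225 / 0.03063 = 4.00 ≈ 4 → FeCl2·4H2O

FeCl2·4H2O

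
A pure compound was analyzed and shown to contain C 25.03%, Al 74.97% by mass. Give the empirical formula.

C3Al4

Assume 100 g: 25.03 g C, 74.97 g Al.
C: 25.03 g ÷ 12.01 g/mol = 2.084 mol
Al: 74.97 g ÷ 26.98 g/mol = 2.779 mol
Divide by the smallest (2.084 mol C): C 1.000, Al 1.333
Scaling by 3: C 3.00, Al 4.00 → C3Al4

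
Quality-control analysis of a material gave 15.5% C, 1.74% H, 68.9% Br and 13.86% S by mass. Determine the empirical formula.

Assume 100 g: 15.5 g C, 1.74 g H, 68.9 g Br, 13.86 g S.
n(C) = 15.5/12.01 = 1.291, n(H) = 1.74/1.008 = 1.726, n(Br) = 68.9/79.90 = 0.8623, n(S) = 13.86/32.07 = 0.4322
Divide by the smallest (0.4322 mol S): C 2.986, H 3.994, Br 1.995, S 1.000
Ratio ≈ 3:4:2:1, so the empirical formula is C3H4Br2S

C3H4Br2S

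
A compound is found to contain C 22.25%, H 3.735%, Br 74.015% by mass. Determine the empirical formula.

C2H4Br

Assume 100 g: 22.25 g C, 3.735 g H, 74.015 g Br.
C: 22.25 g ÷ 12.01 g/mol = 1.853 mol
H: 3.735 g ÷ 1.008 g/mol = 3.705 mol
Br: 74.015 g ÷ 79.90 g/mol = 0.9263 mol
Divide by the smallest (0.9263 mol Br): C 2.000, H 4.000, Br 1.000
→ C2H4Br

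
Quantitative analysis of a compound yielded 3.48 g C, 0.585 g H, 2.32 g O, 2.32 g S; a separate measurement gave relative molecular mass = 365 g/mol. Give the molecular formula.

n(C) = 3.48/12.01 = 0.2898, n(H) = 0.585/1.008 = 0.5804, n(O) = 2.32/16.00 = 0.145, n(S) = 2.32/32.07 = 0.07234
Ratios (÷ 0.07234): C 4.005, H 8.022, O 2.004, S 1.000
→ C4H8O2S
Empirical-formula mass = 120.17 g/mol
n = 365 / 120.17 = 3.04 ≈ 3
Molecular formula = (C4H8O2S)×3 = C12H24O6S3

C12H24O6S3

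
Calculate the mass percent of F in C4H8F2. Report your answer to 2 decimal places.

Molar mass = 4(12.01) + 8(1.008) + 2(19.00) = 94.104 g/mol
Mass of F per mole = 2 × 19.00 = 38.000 g
% F = 38.000 / 94.104 × 100 = 40.38%

40.38%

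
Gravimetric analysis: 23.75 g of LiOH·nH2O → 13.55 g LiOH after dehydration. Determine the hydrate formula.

LiOH·H2O

Mass of water lost = 23.75 − 13.55 = 10.2 g → 10.2 / 18.02 = 0.566 mol H2O
Molar mass of LiOH = 23.95 g/mol → mol LiOH = 13.55 / 23.95 = 0.5658
n = 0.566 / 0.5658 = 1.00 ≈ 1 → LiOH·H2O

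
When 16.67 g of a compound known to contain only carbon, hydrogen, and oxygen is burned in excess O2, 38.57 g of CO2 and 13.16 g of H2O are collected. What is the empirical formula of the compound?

mol C = 38.57 / 44.01 = 0.8764; mass C = 0.8764 × 12.01 = 10.53 g
mol H = 2 × (13.16 / 18.02) = 1.461; mass H = 1.461 × 1.008 = 1.472 g
mass O = 16.67 − (12.00) = 4.672 g → mol O = 0.2920
Ratios (÷ 0.292): C 3.001, H 5.002, O 1.000
≈ 3:5:1 → C3H5O

C3H5O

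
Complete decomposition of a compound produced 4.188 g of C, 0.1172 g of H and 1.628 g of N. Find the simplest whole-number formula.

C: 4.188 g ÷ 12.01 g/mol = 0.3487 mol
H: 0.1172 g ÷ 1.008 g/mol = 0.1163 mol
N: 1.628 g ÷ 14.01 g/mol = 0.1162 mol
Smallest is N at 0.1162 mol; normalising gives C 3.001, H 1.001, N 1.000
→ C3HN

C3HN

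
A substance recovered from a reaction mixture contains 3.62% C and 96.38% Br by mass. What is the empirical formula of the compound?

CBr4

Assume 100 g: 3.62 g C, 96.38 g Br.
C: 3.62 g ÷ 12.01 g/mol = 0.3014 mol
Br: 96.38 g ÷ 79.90 g/mol = 1.206 mol
Ratios (÷ 0.3014): C 1.000, Br 4.002
≈ 1:4 → CBr4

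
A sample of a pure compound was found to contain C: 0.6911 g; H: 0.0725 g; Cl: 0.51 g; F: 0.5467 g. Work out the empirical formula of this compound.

Moles — C: 0.6911 / 12.01 = 0.05754 mol; H: 0.0725 / 1.008 = 0.07192 mol; Cl: 0.51 / 35.45 = 0.01439 mol; F: 0.5467 / 19.00 = 0.02877 mol
Ratios (÷ 0.01439): C 4.000, H 4.999, Cl 1.000, F 2.000
Ratio ≈ 4:5:1:2, so the empirical formula is C4H5ClF2

C4H5ClF2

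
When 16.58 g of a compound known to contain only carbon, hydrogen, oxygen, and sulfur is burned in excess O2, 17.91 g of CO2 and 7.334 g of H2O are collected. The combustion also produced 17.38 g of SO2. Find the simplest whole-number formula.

C3H6OS2

mol C = 17.91 / 44.01 = 0.4070; mass C = 0.4070 × 12.01 = 4.888 g
mol H = 2 × (7.334 / 18.02) = 0.8140; mass H = 0.8140 × 1.008 = 0.8205 g
mol S = 17.38 / 64.07 = 0.2713; mass S = 8.699 g
mass O = 16.58 − (14.41) = 2.173 g → mol O = 0.1358
Ratios (÷ 0.1358): C 2.997, H 5.995, O 1.000, S 1.998
→ C3H6OS2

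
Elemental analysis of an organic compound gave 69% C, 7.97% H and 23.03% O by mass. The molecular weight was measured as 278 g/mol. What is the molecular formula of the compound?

Assume 100 g: 69 g C, 7.97 g H, 23.03 g O.
C: 69 g ÷ 12.01 g/mol = 5.745 mol
H: 7.97 g ÷ 1.008 g/mol = 7.907 mol
O: 23.03 g ÷ 16.00 g/mol = 1.439 mol
Divide by the smallest (1.439 mol O): C 3.991, H 5.493, O 1.000
Multiply by 2: C 7.98, H 10.99, O 2.00 → C8H11O2
Empirical-formula mass = 139.17 g/mol
n = 278 / 139.17 = 2.00 ≈ 2
Molecular formula = (C8H11O2)×2 = C16H22O4

C16H22O4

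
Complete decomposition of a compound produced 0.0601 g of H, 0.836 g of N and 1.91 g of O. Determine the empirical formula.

n(H) = 0.0601/1.008 = 0.05962, n(N) = 0.836/14.01 = 0.05967, n(O) = 1.91/16.00 = 0.1194
Ratios (÷ 0.05962): H 1.000, N 1.001, O 2.002
→ HNO2

HNO2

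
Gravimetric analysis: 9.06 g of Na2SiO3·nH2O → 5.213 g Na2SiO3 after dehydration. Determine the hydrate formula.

Mass of water lost = 9.06 − 5.213 = 3.847 g → 3.847 / 18.02 = 0.2135 mol H2O
Molar mass of Na2SiO3 = 122.07 g/mol → mol Na2SiO3 = 5.213 / 122.07 = 0.04271
n = 0.2135 / 0.04271 = 5.00 ≈ 5 → Na2SiO3·5H2O

Na2SiO3·5H2O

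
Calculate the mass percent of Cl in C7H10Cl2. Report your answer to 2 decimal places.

Molar mass = 7(12.01) + 10(1.008) + 2(35.45) = 165.050 g/mol
Mass of Cl per mole = 2 × 35.45 = 70.900 g
% Cl = 70.900 / 165.050 × 100 = 42.96%

42.96%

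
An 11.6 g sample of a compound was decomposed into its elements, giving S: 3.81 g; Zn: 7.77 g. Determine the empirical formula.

SZn

S: 3.81 g ÷ 32.07 g/mol = 0.1188 mol
Zn: 7.77 g ÷ 65.38 g/mol = 0.1188 mol
Divide by the smallest (0.1188 mol S): S 1.000, Zn 1.000
≈ 1:1 → SZn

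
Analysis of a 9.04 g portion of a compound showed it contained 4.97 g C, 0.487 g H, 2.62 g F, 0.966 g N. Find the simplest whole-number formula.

C6H7F2N

Moles — C: 4.97 / 12.01 = 0.4138 mol; H: 0.487 / 1.008 = 0.4831 mol; F: 2.62 / 19.00 = 0.1379 mol; N: 0.966 / 14.01 = 0.06895 mol
Ratios (÷ 0.06895): C 6.002, H 7.007, F 2.000, N 1.000
Ratio ≈ 6:7:2:1, so the empirical formula is C6H7F2N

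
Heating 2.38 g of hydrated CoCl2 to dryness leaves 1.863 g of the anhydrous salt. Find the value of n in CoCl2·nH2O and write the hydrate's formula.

CoCl2·2H2O

Mass of water lost = 2.38 − 1.863 = 0.517 g → 0.517 / 18.02 = 0.02869 mol H2O
Molar mass of CoCl2 = 129.83 g/mol → mol CoCl2 = 1.863 / 129.83 = 0.01435
n = 0.02869 / 0.01435 = 2.00 ≈ 2 → CoCl2·2H2O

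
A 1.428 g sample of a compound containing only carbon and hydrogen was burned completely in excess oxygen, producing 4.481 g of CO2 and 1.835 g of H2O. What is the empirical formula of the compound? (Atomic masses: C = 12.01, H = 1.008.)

mol C = 4.481 / 44.01 = 0.1018; mass C = 0.1018 × 12.01 = 1.223 g
mol H = 2 × (1.835 / 18.02) = 0.2037; mass H = 0.2037 × 1.008 = 0.2053 g
Smallest is C at 0.1018 mol; normalising gives C 1.000, H 2.000
Ratio ≈ 1:2, so the empirical formula is CH2

CH2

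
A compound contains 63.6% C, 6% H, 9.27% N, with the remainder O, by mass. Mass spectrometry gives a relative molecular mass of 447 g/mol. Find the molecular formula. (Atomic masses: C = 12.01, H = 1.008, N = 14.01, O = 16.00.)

Assume 100 g: 63.6 g C, 6 g H, 9.27 g N, 21.13 g O.
Moles — C: 63.6 / 12.01 = 5.296 mol; H: 6 / 1.008 = 5.952 mol; N: 9.27 / 14.01 = 0.6617 mol; O: 21.13 / 16.00 = 1.321 mol
Divide by the smallest (0.6617 mol N): C 8.003, H 8.996, N 1.000, O 1.996
Ratio ≈ 8:9:1:2, so the empirical formula is C8H9NO2
Empirical-formula mass = 151.16 g/mol
n = 447 / 151.16 = 2.96 ≈ 3
Molecular formula = (C8H9NO2)×3 = C24H27N3O6

C24H27N3O6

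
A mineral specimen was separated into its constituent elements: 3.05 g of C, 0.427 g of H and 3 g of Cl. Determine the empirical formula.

C3H5Cl

C: 3.05 g ÷ 12.01 g/mol = 0.254 mol
H: 0.427 g ÷ 1.008 g/mol = 0.4236 mol
Cl: 3 g ÷ 35.45 g/mol = 0.08463 mol
Ratios (÷ 0.08463): C 3.001, H 5.006, Cl 1.000
≈ 3:5:1 → C3H5Cl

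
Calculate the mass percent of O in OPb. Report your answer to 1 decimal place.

Molar mass = 1(16.00) + 1(207.2) = 223.200 g/mol
Mass of O per mole = 1 × 16.00 = 16.000 g
% O = 16.000 / 223.200 × 100 = 7.2%

7.2%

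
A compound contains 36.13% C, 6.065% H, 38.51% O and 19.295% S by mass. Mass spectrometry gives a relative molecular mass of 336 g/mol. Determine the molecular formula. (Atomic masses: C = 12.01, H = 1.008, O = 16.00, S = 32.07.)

Assume 100 g: 36.13 g C, 6.065 g H, 38.51 g O, 19.295 g S.
C: 36.13 g ÷ 12.01 g/mol = 3.008 mol
H: 6.065 g ÷ 1.008 g/mol = 6.017 mol
O: 38.51 g ÷ 16.00 g/mol = 2.407 mol
S: 19.295 g ÷ 32.07 g/mol = 0.6017 mol
Ratios (÷ 0.6017): C 5.000, H 10.001, O 4.000, S 1.000
Ratio ≈ 5:10:4:1, so the empirical formula is C5H10O4S
Empirical-formula mass = 166.20 g/mol
n = 336 / 166.20 = 2.02 ≈ 2
Molecular formula = (C5H10O4S)×2 = C10H20O8S2

C10H20O8S2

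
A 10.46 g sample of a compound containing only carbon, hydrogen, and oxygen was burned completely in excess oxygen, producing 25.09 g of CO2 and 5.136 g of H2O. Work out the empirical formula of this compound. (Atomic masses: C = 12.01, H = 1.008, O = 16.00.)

C3H3O

mol C = 25.09 / 44.01 = 0.5701; mass C = 0.5701 × 12.01 = 6.847 g
mol H = 2 × (5.136 / 18.02) = 0.5700; mass H = 0.5700 × 1.008 = 0.5746 g
mass O = 10.46 − (7.421) = 3.039 g → mol O = 0.1899
Smallest is O at 0.1899 mol; normalising gives C 3.002, H 3.002, O 1.000
Ratio ≈ 3:3:1, so the empirical formula is C3H3O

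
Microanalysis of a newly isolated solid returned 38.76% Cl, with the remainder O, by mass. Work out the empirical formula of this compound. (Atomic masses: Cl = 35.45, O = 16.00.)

Assume 100 g: 38.76 g Cl, 61.24 g O.
Moles — Cl: 38.76 / 35.45 = 1.093 mol; O: 61.24 / 16.00 = 3.828 mol
Ratios (÷ 1.093): Cl 1.000, O 3.501
Multiply by 2: Cl 2.00, O 7.00 → Cl2O7

Cl2O7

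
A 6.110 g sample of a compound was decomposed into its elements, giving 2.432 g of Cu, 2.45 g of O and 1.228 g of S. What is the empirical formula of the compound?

Cu: 2.432 g ÷ 63.55 g/mol = 0.03827 mol
O: 2.45 g ÷ 16.00 g/mol = 0.1531 mol
S: 1.228 g ÷ 32.07 g/mol = 0.03829 mol
Smallest is Cu at 0.03827 mol; normalising gives Cu 1.000, O 4.001, S 1.001
Ratio ≈ 1:4:1, so the empirical formula is CuO4S

CuO4S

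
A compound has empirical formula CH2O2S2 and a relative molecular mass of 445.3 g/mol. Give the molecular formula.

C4H8O8S8

Empirical-formula mass = 110.17 g/mol
n = 445.3 / 110.17 = 4.04 ≈ 4
Molecular formula = (CH2O2S2)4 = C4H8O8S8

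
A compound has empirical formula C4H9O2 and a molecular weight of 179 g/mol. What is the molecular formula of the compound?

C8H18O4

Empirical-formula mass = 89.11 g/mol
n = 179 / 89.11 = 2.01 ≈ 2
Molecular formula = (C4H9O2)2 = C8H18O4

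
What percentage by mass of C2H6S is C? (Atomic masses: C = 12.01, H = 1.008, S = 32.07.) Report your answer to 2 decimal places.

Molar mass = 2(12.01) + 6(1.008) + 1(32.07) = 62.138 g/mol
Mass of C per mole = 2 × 12.01 = 24.020 g
% C = 24.020 / 62.138 × 100 = 38.66%

38.66%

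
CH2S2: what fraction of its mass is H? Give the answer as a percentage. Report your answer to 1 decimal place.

2.6%

Molar mass = 1(12.01) + 2(1.008) + 2(32.07) = 78.166 g/mol
Mass of H per mole = 2 × 1.008 = 2.016 g
% H = 2.016 / 78.166 × 100 = 2.6%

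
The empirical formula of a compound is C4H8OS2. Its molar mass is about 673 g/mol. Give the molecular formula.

C20H40O5S10

Empirical-formula mass = 136.24 g/mol
n = 673 / 136.24 = 4.94 ≈ 5
Molecular formula = (C4H8OS2)5 = C20H40O5S10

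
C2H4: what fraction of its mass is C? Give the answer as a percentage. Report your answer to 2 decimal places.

85.63%

Molar mass = 2(12.01) + 4(1.008) = 28.052 g/mol
Mass of C per mole = 2 × 12.01 = 24.020 g
% C = 24.020 / 28.052 × 100 = 85.63%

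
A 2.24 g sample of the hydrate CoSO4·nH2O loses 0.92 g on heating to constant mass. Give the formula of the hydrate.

Mass of anhydrous CoSO4 = 2.24 − 0.92 = 1.32 g
mol H2O = 0.92 / 18.02 = 0.05105
Molar mass of CoSO4 = 155.00 g/mol → mol CoSO4 = 1.32 / 155.00 = 0.008516
n = 0.05105 / 0.008516 = 6.00 ≈ 6 → CoSO4·6H2O

CoSO4·6H2O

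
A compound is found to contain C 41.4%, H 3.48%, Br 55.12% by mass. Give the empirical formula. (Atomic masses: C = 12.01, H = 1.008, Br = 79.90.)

Assume 100 g: 41.4 g C, 3.48 g H, 55.12 g Br.
n(C) = 41.4/12.01 = 3.447, n(H) = 3.48/1.008 = 3.452, n(Br) = 55.12/79.90 = 0.6899
Smallest is Br at 0.6899 mol; normalising gives C 4.997, H 5.004, Br 1.000
Ratio ≈ 5:5:1, so the empirical formula is C5H5Br

C5H5Br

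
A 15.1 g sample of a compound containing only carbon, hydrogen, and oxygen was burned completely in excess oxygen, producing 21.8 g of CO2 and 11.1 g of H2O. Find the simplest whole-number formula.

C2H5O2

mol C = 21.8 / 44.01 = 0.4953; mass C = 0.4953 × 12.01 = 5.949 g
mol H = 2 × (11.1 / 18.02) = 1.232; mass H = 1.232 × 1.008 = 1.242 g
mass O = 15.1 − (7.191) = 7.909 g → mol O = 0.4943
Divide by the smallest (0.4943 mol O): C 1.002, H 2.492, O 1.000
Multiply by 2: C 2.00, H 4.98, O 2.00 → C2H5O2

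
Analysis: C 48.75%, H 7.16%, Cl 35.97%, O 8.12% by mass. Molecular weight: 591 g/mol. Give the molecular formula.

C24H42Cl6O3

Assume 100 g: 48.75 g C, 7.16 g H, 35.97 g Cl, 8.12 g O.
C: 48.75 g ÷ 12.01 g/mol = 4.059 mol
H: 7.16 g ÷ 1.008 g/mol = 7.103 mol
Cl: 35.97 g ÷ 35.45 g/mol = 1.015 mol
O: 8.12 g ÷ 16.00 g/mol = 0.5075 mol
Smallest is O at 0.5075 mol; normalising gives C 7.998, H 13.996, Cl 1.999, O 1.000
≈ 8:14:2:1 → C8H14Cl2O
Empirical-formula mass = 197.09 g/mol
n = 591 / 197.09 = 3.00 ≈ 3
Molecular formula = (C8H14Cl2O)×3 = C24H42Cl6O3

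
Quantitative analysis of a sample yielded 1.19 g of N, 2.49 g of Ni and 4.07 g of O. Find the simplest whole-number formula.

N2NiO6

Moles — N: 1.19 / 14.01 = 0.08494 mol; Ni: 2.49 / 58.69 = 0.04243 mol; O: 4.07 / 16.00 = 0.2544 mol
Ratios (÷ 0.04243): N 2.002, Ni 1.000, O 5.996
Ratio ≈ 2:1:6, so the empirical formula is N2NiO6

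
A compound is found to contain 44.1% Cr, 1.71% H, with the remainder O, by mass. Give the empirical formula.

Assume 100 g: 44.1 g Cr, 1.71 g H, 54.19 g O.
Moles — Cr: 44.1 / 52.00 = 0.8481 mol; H: 1.71 / 1.008 = 1.696 mol; O: 54.19 / 16.00 = 3.387 mol
Ratios (÷ 0.8481): Cr 1.000, H 2.000, O 3.994
≈ 1:2:4 → CrH2O4

CrH2O4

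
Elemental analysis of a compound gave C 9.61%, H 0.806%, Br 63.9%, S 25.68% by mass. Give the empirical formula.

CHBrS

Assume 100 g: 9.61 g C, 0.806 g H, 63.9 g Br, 25.68 g S.
C: 9.61 g ÷ 12.01 g/mol = 0.8002 mol
H: 0.806 g ÷ 1.008 g/mol = 0.7996 mol
Br: 63.9 g ÷ 79.90 g/mol = 0.7997 mol
S: 25.68 g ÷ 32.07 g/mol = 0.8007 mol
Ratios (÷ 0.7996): C 1.001, H 1.000, Br 1.000, S 1.001
→ CHBrS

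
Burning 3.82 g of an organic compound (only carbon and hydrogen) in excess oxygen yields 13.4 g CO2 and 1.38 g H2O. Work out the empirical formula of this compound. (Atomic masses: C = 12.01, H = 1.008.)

C2H

mol C = 13.4 / 44.01 = 0.3045; mass C = 0.3045 × 12.01 = 3.657 g
mol H = 2 × (1.38 / 18.02) = 0.1532; mass H = 0.1532 × 1.008 = 0.1544 g
Divide by the smallest (0.1532 mol H): C 1.988, H 1.000
Ratio ≈ 2:1, so the empirical formula is C2H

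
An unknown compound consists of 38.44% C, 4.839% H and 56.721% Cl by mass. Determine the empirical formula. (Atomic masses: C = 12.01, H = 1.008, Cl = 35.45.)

C2H3Cl

Assume 100 g: 38.44 g C, 4.839 g H, 56.721 g Cl.
n(C) = 38.44/12.01 = 3.201, n(H) = 4.839/1.008 = 4.801, n(Cl) = 56.721/35.45 = 1.6
Ratios (÷ 1.6): C 2.000, H 3.000, Cl 1.000
→ C2H3Cl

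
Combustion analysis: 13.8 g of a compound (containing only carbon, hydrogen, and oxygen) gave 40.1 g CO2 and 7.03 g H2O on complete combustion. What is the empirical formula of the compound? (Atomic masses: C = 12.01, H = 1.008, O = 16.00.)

mol C = 40.1 / 44.01 = 0.9112; mass C = 0.9112 × 12.01 = 10.94 g
mol H = 2 × (7.03 / 18.02) = 0.7802; mass H = 0.7802 × 1.008 = 0.7865 g
mass O = 13.8 − (11.73) = 2.071 g → mol O = 0.1294
Smallest is O at 0.1294 mol; normalising gives C 7.041, H 6.029, O 1.000
≈ 7:6:1 → C7H6O

C7H6O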